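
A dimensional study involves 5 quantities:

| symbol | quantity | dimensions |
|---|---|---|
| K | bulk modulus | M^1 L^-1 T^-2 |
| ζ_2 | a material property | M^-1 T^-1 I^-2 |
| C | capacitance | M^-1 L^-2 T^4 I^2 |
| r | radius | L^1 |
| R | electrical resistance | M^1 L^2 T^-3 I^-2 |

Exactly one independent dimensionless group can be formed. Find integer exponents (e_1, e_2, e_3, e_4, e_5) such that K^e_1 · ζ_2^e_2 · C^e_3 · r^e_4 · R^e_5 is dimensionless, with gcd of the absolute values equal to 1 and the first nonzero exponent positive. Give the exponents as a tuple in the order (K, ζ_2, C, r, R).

M: e_1·(1) + e_2·(-1) + e_3·(-1) + e_4·(0) + e_5·(1) = 0
L: e_1·(-1) + e_2·(0) + e_3·(-2) + e_4·(1) + e_5·(2) = 0
T: e_1·(-2) + e_2·(-1) + e_3·(4) + e_4·(0) + e_5·(-3) = 0
I: e_1·(0) + e_2·(-2) + e_3·(2) + e_4·(0) + e_5·(-2) = 0
Solving this homogeneous linear system for the smallest-integer solution (first nonzero entry positive) gives (2, 1, 2, 4, 1).

(2, 1, 2, 4, 1)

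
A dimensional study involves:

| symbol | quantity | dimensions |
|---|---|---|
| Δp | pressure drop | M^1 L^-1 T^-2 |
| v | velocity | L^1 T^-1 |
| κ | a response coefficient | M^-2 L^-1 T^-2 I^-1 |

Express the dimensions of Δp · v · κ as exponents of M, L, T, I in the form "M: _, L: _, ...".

M: -1, L: -1, T: -5, I: -1

Collect each base-dimension exponent across the product:
  M: (1) + (0) + (-2) = -1
  L: (-1) + (1) + (-1) = -1
  T: (-2) + (-1) + (-2) = -5
  I: (0) + (0) + (-1) = -1
So the dimensions are [M⁻¹ L⁻¹ T⁻⁵ I⁻¹].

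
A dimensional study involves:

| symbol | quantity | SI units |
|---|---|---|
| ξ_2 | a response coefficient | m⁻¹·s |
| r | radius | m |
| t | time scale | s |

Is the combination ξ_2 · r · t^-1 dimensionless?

Sum the exponent of each base dimension across the product:
  M: [ξ_2]_M + [r]_M − [t]_M = (0) + (0) − (0) = 0
  L: [ξ_2]_L + [r]_L − [t]_L = (-1) + (1) − (0) = 0
  T: [ξ_2]_T + [r]_T − [t]_T = (1) + (0) − (1) = 0
All base exponents vanish — dimensionless.

yes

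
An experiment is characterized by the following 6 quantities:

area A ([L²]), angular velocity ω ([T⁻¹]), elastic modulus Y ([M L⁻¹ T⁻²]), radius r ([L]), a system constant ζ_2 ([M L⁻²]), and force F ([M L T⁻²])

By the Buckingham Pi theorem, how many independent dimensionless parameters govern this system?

There are 6 variables and 3 base dimensions (M, L, T).
The dimension matrix has rank 3.
Independent dimensionless groups: 6 − 3 = 3.

3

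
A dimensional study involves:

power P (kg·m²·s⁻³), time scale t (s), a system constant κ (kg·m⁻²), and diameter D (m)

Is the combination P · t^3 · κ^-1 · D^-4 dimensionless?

yes

Sum the exponent of each base dimension across the product:
  M: [P]_M + 3·[t]_M − [κ]_M − 4·[D]_M = (1) + 3·(0) − (1) − 4·(0) = 0
  L: [P]_L + 3·[t]_L − [κ]_L − 4·[D]_L = (2) + 3·(0) − (-2) − 4·(1) = 0
  T: [P]_T + 3·[t]_T − [κ]_T − 4·[D]_T = (-3) + 3·(1) − (0) − 4·(0) = 0
All base exponents vanish — dimensionless.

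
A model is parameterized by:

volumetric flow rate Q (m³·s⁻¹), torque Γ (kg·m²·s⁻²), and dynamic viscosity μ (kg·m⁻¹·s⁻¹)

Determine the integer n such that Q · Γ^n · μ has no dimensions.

-1

Balance the M exponent: (1)·n from Γ, plus (0) + (1) = 1 from the rest, must sum to zero.
n + 1 = 0, so n = -1.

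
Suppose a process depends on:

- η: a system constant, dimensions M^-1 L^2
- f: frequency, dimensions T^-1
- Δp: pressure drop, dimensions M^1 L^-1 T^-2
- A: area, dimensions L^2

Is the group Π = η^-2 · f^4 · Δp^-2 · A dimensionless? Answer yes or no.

Sum the exponent of each base dimension across the product:
  M: −2·[η]_M + 4·[f]_M − 2·[Δp]_M + [A]_M = −2·(-1) + 4·(0) − 2·(1) + (0) = 0
  L: −2·[η]_L + 4·[f]_L − 2·[Δp]_L + [A]_L = −2·(2) + 4·(0) − 2·(-1) + (2) = 0
  T: −2·[η]_T + 4·[f]_T − 2·[Δp]_T + [A]_T = −2·(0) + 4·(-1) − 2·(-2) + (0) = 0
All base exponents vanish — dimensionless.

yes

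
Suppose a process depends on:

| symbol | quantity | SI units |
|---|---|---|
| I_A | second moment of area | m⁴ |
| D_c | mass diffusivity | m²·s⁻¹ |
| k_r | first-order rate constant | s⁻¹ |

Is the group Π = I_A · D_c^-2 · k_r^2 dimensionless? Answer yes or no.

Sum the exponent of each base dimension across the product:
  M: [I_A]_M − 2·[D_c]_M + 2·[k_r]_M = (0) − 2·(0) + 2·(0) = 0
  L: [I_A]_L − 2·[D_c]_L + 2·[k_r]_L = (4) − 2·(2) + 2·(0) = 0
  T: [I_A]_T − 2·[D_c]_T + 2·[k_r]_T = (0) − 2·(-1) + 2·(-1) = 0
  I: [I_A]_I − 2·[D_c]_I + 2·[k_r]_I = (0) − 2·(0) + 2·(0) = 0
All base exponents vanish — dimensionless.

yes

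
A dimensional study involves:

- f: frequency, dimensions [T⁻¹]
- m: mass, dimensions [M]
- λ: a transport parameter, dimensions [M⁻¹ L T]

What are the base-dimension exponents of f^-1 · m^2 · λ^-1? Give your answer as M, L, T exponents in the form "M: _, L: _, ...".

M: 3, L: -1, T: 0

Collect each base-dimension exponent across the product:
  M: −(0) + 2·(1) − (-1) = 3
  L: −(0) + 2·(0) − (1) = -1
  T: −(-1) + 2·(0) − (1) = 0
So the dimensions are [M³ L⁻¹].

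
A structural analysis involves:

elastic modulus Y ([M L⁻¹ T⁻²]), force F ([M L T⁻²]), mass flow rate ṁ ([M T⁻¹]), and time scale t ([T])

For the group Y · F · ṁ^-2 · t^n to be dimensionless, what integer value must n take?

Balance the T exponent: (1)·n from t, plus (-2) + (-2) − 2·(-1) = -2 from the rest, must sum to zero.
n − 2 = 0, so n = 2.

2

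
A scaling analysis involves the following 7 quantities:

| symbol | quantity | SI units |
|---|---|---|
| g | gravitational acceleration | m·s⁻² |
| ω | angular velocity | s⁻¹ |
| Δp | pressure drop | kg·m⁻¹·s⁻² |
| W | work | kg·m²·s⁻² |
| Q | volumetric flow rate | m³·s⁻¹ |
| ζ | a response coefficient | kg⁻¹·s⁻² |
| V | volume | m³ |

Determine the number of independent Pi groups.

There are 7 variables and 3 base dimensions (M, L, T).
The dimension matrix has rank 3.
Independent dimensionless groups: 7 − 3 = 4.

4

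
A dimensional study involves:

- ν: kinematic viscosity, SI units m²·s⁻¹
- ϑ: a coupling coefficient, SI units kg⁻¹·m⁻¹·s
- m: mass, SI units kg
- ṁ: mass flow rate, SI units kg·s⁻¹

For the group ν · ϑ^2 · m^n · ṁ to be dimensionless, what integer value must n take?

1

Balance the M exponent: (1)·n from m, plus (0) + 2·(-1) + (1) = -1 from the rest, must sum to zero.
n − 1 = 0, so n = 1.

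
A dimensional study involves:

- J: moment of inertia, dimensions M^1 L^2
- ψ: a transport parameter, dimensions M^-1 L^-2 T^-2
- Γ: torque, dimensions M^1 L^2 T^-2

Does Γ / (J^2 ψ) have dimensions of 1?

Sum the exponent of each base dimension across the product:
  M: −2·[J]_M − [ψ]_M + [Γ]_M = −2·(1) − (-1) + (1) = 0
  L: −2·[J]_L − [ψ]_L + [Γ]_L = −2·(2) − (-2) + (2) = 0
  T: −2·[J]_T − [ψ]_T + [Γ]_T = −2·(0) − (-2) + (-2) = 0
All base exponents vanish — dimensionless.

yes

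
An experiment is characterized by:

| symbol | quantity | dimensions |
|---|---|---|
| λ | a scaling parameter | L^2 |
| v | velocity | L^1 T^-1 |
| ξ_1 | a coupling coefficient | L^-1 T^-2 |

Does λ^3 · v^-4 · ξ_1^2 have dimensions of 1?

Sum the exponent of each base dimension across the product:
  L: 3·[λ]_L − 4·[v]_L + 2·[ξ_1]_L = 3·(2) − 4·(1) + 2·(-1) = 0
  T: 3·[λ]_T − 4·[v]_T + 2·[ξ_1]_T = 3·(0) − 4·(-1) + 2·(-2) = 0
All base exponents vanish — dimensionless.

yes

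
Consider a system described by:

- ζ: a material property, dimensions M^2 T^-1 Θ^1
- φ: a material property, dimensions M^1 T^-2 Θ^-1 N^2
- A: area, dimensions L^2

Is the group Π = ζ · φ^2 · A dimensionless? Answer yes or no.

Sum the exponent of each base dimension across the product:
  M: [ζ]_M + 2·[φ]_M + [A]_M = (2) + 2·(1) + (0) = 4
  L: [ζ]_L + 2·[φ]_L + [A]_L = (0) + 2·(0) + (2) = 2
  T: [ζ]_T + 2·[φ]_T + [A]_T = (-1) + 2·(-2) + (0) = -5
  Θ: [ζ]_Θ + 2·[φ]_Θ + [A]_Θ = (1) + 2·(-1) + (0) = -1
  N: [ζ]_N + 2·[φ]_N + [A]_N = (0) + 2·(2) + (0) = 4
Net dimensions [M⁴ L² T⁻⁵ Θ⁻¹ N⁴] ≠ [1] — not dimensionless.

no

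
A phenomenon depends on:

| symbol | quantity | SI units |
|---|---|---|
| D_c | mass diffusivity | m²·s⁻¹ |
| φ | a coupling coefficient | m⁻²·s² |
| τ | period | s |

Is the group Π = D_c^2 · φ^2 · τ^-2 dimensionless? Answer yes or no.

Sum the exponent of each base dimension across the product:
  M: 2·[D_c]_M + 2·[φ]_M − 2·[τ]_M = 2·(0) + 2·(0) − 2·(0) = 0
  L: 2·[D_c]_L + 2·[φ]_L − 2·[τ]_L = 2·(2) + 2·(-2) − 2·(0) = 0
  T: 2·[D_c]_T + 2·[φ]_T − 2·[τ]_T = 2·(-1) + 2·(2) − 2·(1) = 0
All base exponents vanish — dimensionless.

yes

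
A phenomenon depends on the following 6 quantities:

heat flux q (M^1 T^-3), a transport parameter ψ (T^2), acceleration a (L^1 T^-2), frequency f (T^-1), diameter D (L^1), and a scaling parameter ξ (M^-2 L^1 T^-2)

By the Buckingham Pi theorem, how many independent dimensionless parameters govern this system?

There are 6 variables and 3 base dimensions (M, L, T).
The dimension matrix has rank 3.
Independent dimensionless groups: 6 − 3 = 3.

3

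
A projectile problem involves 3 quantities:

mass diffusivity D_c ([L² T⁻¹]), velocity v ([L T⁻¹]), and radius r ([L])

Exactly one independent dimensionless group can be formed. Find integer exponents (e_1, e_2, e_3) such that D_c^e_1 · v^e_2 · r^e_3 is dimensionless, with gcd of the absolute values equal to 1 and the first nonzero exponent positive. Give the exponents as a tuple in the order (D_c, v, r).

(1, -1, -1)

L: e_1·(2) + e_2·(1) + e_3·(1) = 0
T: e_1·(-1) + e_2·(-1) + e_3·(0) = 0
Solving this homogeneous linear system for the smallest-integer solution (first nonzero entry positive) gives (1, -1, -1).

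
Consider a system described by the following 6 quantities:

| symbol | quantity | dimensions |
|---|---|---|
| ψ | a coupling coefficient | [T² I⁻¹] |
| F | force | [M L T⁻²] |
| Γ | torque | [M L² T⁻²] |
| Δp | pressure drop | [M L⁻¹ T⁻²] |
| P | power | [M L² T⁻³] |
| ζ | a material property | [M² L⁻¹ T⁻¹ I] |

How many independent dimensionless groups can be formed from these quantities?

There are 6 variables and 4 base dimensions (M, L, T, I).
The dimension matrix has rank 4.
Independent dimensionless groups: 6 − 4 = 2.

2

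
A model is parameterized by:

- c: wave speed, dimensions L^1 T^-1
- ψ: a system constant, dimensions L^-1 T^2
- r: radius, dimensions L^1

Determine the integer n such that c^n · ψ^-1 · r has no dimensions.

-2

Balance the L exponent: (1)·n from c, plus −(-1) + (1) = 2 from the rest, must sum to zero.
n + 2 = 0, so n = -2.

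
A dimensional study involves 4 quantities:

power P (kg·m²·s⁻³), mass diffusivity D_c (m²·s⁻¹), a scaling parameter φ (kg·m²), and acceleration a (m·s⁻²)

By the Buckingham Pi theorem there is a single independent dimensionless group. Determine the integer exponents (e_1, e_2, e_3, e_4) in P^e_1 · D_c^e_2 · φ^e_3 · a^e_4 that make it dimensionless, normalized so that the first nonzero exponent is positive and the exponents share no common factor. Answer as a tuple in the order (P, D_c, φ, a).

M: e_1·(1) + e_2·(0) + e_3·(1) + e_4·(0) = 0
L: e_1·(2) + e_2·(2) + e_3·(2) + e_4·(1) = 0
T: e_1·(-3) + e_2·(-1) + e_3·(0) + e_4·(-2) = 0
Solving this homogeneous linear system for the smallest-integer solution (first nonzero entry positive) gives (1, 1, -1, -2).

(1, 1, -1, -2)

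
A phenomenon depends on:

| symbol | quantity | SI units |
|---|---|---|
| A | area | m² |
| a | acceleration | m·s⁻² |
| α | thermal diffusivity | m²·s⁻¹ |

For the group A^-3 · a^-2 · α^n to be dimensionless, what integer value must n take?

Balance the L exponent: (2)·n from α, plus −3·(2) − 2·(1) = -8 from the rest, must sum to zero.
2n − 8 = 0, so n = 4.

4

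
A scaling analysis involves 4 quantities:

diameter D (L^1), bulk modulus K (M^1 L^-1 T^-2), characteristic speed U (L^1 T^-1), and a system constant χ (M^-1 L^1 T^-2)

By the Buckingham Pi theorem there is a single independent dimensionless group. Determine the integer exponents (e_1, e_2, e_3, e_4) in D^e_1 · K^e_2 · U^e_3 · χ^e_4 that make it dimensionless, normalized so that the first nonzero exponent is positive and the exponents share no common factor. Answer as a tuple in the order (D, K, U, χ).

M: e_1·(0) + e_2·(1) + e_3·(0) + e_4·(-1) = 0
L: e_1·(1) + e_2·(-1) + e_3·(1) + e_4·(1) = 0
T: e_1·(0) + e_2·(-2) + e_3·(-1) + e_4·(-2) = 0
Solving this homogeneous linear system for the smallest-integer solution (first nonzero entry positive) gives (4, 1, -4, 1).

(4, 1, -4, 1)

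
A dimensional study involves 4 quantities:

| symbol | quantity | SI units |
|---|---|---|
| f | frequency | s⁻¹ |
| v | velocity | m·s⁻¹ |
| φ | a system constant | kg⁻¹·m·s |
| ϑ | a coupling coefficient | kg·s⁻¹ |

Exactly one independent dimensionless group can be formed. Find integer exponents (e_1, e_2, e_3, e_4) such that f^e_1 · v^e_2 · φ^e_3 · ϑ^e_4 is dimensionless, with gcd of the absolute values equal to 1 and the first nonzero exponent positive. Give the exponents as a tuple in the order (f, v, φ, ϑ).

(1, -1, 1, 1)

M: e_1·(0) + e_2·(0) + e_3·(-1) + e_4·(1) = 0
L: e_1·(0) + e_2·(1) + e_3·(1) + e_4·(0) = 0
T: e_1·(-1) + e_2·(-1) + e_3·(1) + e_4·(-1) = 0
Solving this homogeneous linear system for the smallest-integer solution (first nonzero entry positive) gives (1, -1, 1, 1).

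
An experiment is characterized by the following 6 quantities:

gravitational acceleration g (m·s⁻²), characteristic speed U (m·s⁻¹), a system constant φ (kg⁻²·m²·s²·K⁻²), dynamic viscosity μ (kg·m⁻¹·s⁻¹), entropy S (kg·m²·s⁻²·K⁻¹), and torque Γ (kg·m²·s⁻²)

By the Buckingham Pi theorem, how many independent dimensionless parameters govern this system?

2

There are 6 variables and 4 base dimensions (M, L, T, Θ).
The dimension matrix has rank 4.
Independent dimensionless groups: 6 − 4 = 2.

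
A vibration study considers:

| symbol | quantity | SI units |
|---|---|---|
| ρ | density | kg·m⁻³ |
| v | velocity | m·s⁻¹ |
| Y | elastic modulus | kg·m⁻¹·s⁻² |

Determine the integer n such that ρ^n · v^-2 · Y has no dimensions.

Balance the M exponent: (1)·n from ρ, plus −2·(0) + (1) = 1 from the rest, must sum to zero.
n + 1 = 0, so n = -1.

-1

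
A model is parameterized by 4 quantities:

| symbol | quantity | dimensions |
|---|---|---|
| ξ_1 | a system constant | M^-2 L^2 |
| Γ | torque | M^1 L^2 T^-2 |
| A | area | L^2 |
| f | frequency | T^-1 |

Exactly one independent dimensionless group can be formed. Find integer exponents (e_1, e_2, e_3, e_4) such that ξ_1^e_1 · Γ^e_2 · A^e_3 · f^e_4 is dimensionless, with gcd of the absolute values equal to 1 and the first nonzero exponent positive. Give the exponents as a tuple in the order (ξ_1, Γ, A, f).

M: e_1·(-2) + e_2·(1) + e_3·(0) + e_4·(0) = 0
L: e_1·(2) + e_2·(2) + e_3·(2) + e_4·(0) = 0
T: e_1·(0) + e_2·(-2) + e_3·(0) + e_4·(-1) = 0
Solving this homogeneous linear system for the smallest-integer solution (first nonzero entry positive) gives (1, 2, -3, -4).

(1, 2, -3, -4)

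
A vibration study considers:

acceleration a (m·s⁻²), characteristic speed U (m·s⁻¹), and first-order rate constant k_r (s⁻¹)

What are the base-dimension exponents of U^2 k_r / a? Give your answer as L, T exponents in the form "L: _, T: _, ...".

Collect each base-dimension exponent across the product:
  L: −(1) + 2·(1) + (0) = 1
  T: −(-2) + 2·(-1) + (-1) = -1
So the dimensions are [L T⁻¹].

L: 1, T: -1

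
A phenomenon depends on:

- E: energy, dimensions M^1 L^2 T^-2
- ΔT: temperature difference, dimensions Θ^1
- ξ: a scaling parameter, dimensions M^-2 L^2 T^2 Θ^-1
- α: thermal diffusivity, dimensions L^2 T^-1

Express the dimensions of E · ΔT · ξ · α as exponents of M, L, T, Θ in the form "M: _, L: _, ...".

M: -1, L: 6, T: -1, Θ: 0

Collect each base-dimension exponent across the product:
  M: (1) + (0) + (-2) + (0) = -1
  L: (2) + (0) + (2) + (2) = 6
  T: (-2) + (0) + (2) + (-1) = -1
  Θ: (0) + (1) + (-1) + (0) = 0
So the dimensions are [M⁻¹ L⁶ T⁻¹].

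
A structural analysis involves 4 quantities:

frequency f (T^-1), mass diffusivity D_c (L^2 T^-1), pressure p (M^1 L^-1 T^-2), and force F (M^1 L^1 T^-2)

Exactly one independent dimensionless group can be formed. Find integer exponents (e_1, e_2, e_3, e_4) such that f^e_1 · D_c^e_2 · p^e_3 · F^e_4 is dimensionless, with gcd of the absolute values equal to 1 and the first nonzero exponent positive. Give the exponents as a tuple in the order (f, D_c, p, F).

M: e_1·(0) + e_2·(0) + e_3·(1) + e_4·(1) = 0
L: e_1·(0) + e_2·(2) + e_3·(-1) + e_4·(1) = 0
T: e_1·(-1) + e_2·(-1) + e_3·(-2) + e_4·(-2) = 0
Solving this homogeneous linear system for the smallest-integer solution (first nonzero entry positive) gives (1, -1, -1, 1).

(1, -1, -1, 1)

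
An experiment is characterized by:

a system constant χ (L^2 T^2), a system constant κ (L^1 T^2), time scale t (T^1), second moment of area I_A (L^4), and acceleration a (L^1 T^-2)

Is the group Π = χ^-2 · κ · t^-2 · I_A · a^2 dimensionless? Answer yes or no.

Sum the exponent of each base dimension across the product:
  L: −2·[χ]_L + [κ]_L − 2·[t]_L + [I_A]_L + 2·[a]_L = −2·(2) + (1) − 2·(0) + (4) + 2·(1) = 3
  T: −2·[χ]_T + [κ]_T − 2·[t]_T + [I_A]_T + 2·[a]_T = −2·(2) + (2) − 2·(1) + (0) + 2·(-2) = -8
Net dimensions [L³ T⁻⁸] ≠ [1] — not dimensionless.

no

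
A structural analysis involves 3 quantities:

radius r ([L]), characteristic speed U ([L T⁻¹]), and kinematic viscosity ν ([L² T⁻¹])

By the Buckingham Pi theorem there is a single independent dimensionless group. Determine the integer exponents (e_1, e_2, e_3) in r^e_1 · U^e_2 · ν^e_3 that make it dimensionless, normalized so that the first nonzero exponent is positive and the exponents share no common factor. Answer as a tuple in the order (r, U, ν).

(1, 1, -1)

L: e_1·(1) + e_2·(1) + e_3·(2) = 0
T: e_1·(0) + e_2·(-1) + e_3·(-1) = 0
Solving this homogeneous linear system for the smallest-integer solution (first nonzero entry positive) gives (1, 1, -1).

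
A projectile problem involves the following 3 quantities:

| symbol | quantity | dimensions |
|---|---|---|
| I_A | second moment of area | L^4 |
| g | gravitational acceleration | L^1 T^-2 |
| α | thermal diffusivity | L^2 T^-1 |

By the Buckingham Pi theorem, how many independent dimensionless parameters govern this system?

1

There are 3 variables and 2 base dimensions (L, T).
The dimension matrix has rank 2.
Independent dimensionless groups: 3 − 2 = 1.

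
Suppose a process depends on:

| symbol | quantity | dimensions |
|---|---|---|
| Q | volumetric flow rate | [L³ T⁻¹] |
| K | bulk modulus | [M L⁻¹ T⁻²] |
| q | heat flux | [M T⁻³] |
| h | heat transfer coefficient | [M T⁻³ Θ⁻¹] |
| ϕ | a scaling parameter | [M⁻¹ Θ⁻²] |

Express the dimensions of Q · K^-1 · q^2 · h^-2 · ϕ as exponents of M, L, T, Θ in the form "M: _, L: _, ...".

M: -2, L: 4, T: 1, Θ: 0

Collect each base-dimension exponent across the product:
  M: (0) − (1) + 2·(1) − 2·(1) + (-1) = -2
  L: (3) − (-1) + 2·(0) − 2·(0) + (0) = 4
  T: (-1) − (-2) + 2·(-3) − 2·(-3) + (0) = 1
  Θ: (0) − (0) + 2·(0) − 2·(-1) + (-2) = 0
So the dimensions are [M⁻² L⁴ T].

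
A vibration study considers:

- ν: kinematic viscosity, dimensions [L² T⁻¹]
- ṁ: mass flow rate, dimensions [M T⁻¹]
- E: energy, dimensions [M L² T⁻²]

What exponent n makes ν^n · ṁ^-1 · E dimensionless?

-1

Balance the L exponent: (2)·n from ν, plus −(0) + (2) = 2 from the rest, must sum to zero.
2n + 2 = 0, so n = -1.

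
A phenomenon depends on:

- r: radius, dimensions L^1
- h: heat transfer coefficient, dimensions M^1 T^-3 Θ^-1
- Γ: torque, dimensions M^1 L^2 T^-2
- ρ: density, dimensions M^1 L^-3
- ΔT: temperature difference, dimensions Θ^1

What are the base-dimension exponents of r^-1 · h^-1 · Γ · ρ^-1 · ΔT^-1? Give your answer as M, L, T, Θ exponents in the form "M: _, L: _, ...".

Collect each base-dimension exponent across the product:
  M: −(0) − (1) + (1) − (1) − (0) = -1
  L: −(1) − (0) + (2) − (-3) − (0) = 4
  T: −(0) − (-3) + (-2) − (0) − (0) = 1
  Θ: −(0) − (-1) + (0) − (0) − (1) = 0
So the dimensions are [M⁻¹ L⁴ T].

M: -1, L: 4, T: 1, Θ: 0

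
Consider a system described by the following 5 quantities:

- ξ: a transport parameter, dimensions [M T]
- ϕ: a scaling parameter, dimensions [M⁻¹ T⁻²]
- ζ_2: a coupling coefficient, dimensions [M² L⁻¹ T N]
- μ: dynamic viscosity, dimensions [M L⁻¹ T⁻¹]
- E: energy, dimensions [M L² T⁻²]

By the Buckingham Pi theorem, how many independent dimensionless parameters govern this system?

There are 5 variables and 4 base dimensions (M, L, T, N).
The dimension matrix has rank 4.
Independent dimensionless groups: 5 − 4 = 1.

1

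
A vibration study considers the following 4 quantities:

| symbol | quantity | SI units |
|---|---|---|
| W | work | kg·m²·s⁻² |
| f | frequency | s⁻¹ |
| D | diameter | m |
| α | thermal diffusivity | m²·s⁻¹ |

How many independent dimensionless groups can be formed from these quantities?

There are 4 variables and 3 base dimensions (M, L, T).
The dimension matrix has rank 3.
Independent dimensionless groups: 4 − 3 = 1.

1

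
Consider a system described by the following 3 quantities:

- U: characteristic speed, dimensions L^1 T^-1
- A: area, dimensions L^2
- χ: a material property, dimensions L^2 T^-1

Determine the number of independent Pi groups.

1

There are 3 variables and 2 base dimensions (L, T).
The dimension matrix has rank 2.
Independent dimensionless groups: 3 − 2 = 1.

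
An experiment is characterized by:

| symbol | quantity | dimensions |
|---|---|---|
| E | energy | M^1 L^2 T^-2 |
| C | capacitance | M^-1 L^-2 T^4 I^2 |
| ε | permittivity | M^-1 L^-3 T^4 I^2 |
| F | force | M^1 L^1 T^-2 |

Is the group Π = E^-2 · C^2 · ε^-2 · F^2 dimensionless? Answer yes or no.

yes

Sum the exponent of each base dimension across the product:
  M: −2·[E]_M + 2·[C]_M − 2·[ε]_M + 2·[F]_M = −2·(1) + 2·(-1) − 2·(-1) + 2·(1) = 0
  L: −2·[E]_L + 2·[C]_L − 2·[ε]_L + 2·[F]_L = −2·(2) + 2·(-2) − 2·(-3) + 2·(1) = 0
  T: −2·[E]_T + 2·[C]_T − 2·[ε]_T + 2·[F]_T = −2·(-2) + 2·(4) − 2·(4) + 2·(-2) = 0
  I: −2·[E]_I + 2·[C]_I − 2·[ε]_I + 2·[F]_I = −2·(0) + 2·(2) − 2·(2) + 2·(0) = 0
All base exponents vanish — dimensionless.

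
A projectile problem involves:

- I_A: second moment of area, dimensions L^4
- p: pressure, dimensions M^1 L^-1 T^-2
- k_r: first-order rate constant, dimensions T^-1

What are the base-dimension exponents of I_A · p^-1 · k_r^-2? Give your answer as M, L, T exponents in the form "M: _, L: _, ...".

M: -1, L: 5, T: 4

Collect each base-dimension exponent across the product:
  M: (0) − (1) − 2·(0) = -1
  L: (4) − (-1) − 2·(0) = 5
  T: (0) − (-2) − 2·(-1) = 4
So the dimensions are [M⁻¹ L⁵ T⁴].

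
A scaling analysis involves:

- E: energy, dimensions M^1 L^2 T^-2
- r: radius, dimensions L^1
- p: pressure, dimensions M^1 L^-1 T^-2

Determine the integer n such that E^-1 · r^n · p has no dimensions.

3

Balance the L exponent: (1)·n from r, plus −(2) + (-1) = -3 from the rest, must sum to zero.
n − 3 = 0, so n = 3.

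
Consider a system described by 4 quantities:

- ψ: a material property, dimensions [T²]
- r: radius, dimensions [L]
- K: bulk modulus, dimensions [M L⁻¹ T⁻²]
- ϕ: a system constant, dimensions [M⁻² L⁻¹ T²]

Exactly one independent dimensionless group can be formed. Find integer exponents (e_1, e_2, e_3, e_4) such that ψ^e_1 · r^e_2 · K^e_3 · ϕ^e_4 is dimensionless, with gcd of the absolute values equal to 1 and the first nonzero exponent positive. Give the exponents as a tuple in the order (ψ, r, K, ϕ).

M: e_1·(0) + e_2·(0) + e_3·(1) + e_4·(-2) = 0
L: e_1·(0) + e_2·(1) + e_3·(-1) + e_4·(-1) = 0
T: e_1·(2) + e_2·(0) + e_3·(-2) + e_4·(2) = 0
Solving this homogeneous linear system for the smallest-integer solution (first nonzero entry positive) gives (1, 3, 2, 1).

(1, 3, 2, 1)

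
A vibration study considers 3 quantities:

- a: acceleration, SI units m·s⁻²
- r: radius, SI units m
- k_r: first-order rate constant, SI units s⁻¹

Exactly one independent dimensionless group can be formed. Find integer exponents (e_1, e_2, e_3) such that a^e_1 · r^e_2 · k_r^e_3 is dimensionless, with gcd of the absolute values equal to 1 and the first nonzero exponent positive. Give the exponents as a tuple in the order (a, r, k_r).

L: e_1·(1) + e_2·(1) + e_3·(0) = 0
T: e_1·(-2) + e_2·(0) + e_3·(-1) = 0
Solving this homogeneous linear system for the smallest-integer solution (first nonzero entry positive) gives (1, -1, -2).

(1, -1, -2)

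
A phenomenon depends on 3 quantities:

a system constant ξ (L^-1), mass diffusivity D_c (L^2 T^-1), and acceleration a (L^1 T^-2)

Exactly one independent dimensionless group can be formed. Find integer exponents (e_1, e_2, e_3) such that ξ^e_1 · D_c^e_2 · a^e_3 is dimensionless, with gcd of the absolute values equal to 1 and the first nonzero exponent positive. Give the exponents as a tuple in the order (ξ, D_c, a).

(3, 2, -1)

L: e_1·(-1) + e_2·(2) + e_3·(1) = 0
T: e_1·(0) + e_2·(-1) + e_3·(-2) = 0
Solving this homogeneous linear system for the smallest-integer solution (first nonzero entry positive) gives (3, 2, -1).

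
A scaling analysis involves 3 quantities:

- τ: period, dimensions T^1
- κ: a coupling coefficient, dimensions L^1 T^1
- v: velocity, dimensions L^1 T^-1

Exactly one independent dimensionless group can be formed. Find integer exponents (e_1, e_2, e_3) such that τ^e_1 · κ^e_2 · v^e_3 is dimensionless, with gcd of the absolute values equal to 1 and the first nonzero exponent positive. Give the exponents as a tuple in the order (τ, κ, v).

L: e_1·(0) + e_2·(1) + e_3·(1) = 0
T: e_1·(1) + e_2·(1) + e_3·(-1) = 0
Solving this homogeneous linear system for the smallest-integer solution (first nonzero entry positive) gives (2, -1, 1).

(2, -1, 1)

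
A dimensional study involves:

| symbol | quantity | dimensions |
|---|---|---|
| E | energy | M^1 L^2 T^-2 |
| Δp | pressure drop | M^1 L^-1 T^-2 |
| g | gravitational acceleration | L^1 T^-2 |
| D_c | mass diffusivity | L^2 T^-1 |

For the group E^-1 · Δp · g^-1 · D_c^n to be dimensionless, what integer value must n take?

Balance the L exponent: (2)·n from D_c, plus −(2) + (-1) − (1) = -4 from the rest, must sum to zero.
2n − 4 = 0, so n = 2.

2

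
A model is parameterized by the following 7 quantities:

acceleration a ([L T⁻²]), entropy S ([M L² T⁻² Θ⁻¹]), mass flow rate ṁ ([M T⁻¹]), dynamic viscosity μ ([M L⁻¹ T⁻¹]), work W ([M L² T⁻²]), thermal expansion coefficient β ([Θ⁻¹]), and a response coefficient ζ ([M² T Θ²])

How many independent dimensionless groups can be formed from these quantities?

There are 7 variables and 4 base dimensions (M, L, T, Θ).
The dimension matrix has rank 4.
Independent dimensionless groups: 7 − 4 = 3.

3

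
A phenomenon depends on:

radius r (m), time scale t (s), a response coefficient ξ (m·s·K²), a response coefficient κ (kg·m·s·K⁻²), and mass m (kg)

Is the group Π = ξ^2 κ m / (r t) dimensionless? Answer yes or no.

Sum the exponent of each base dimension across the product:
  M: −[r]_M − [t]_M + 2·[ξ]_M + [κ]_M + [m]_M = −(0) − (0) + 2·(0) + (1) + (1) = 2
  L: −[r]_L − [t]_L + 2·[ξ]_L + [κ]_L + [m]_L = −(1) − (0) + 2·(1) + (1) + (0) = 2
  T: −[r]_T − [t]_T + 2·[ξ]_T + [κ]_T + [m]_T = −(0) − (1) + 2·(1) + (1) + (0) = 2
  Θ: −[r]_Θ − [t]_Θ + 2·[ξ]_Θ + [κ]_Θ + [m]_Θ = −(0) − (0) + 2·(2) + (-2) + (0) = 2
Net dimensions [M² L² T² Θ²] ≠ [1] — not dimensionless.

no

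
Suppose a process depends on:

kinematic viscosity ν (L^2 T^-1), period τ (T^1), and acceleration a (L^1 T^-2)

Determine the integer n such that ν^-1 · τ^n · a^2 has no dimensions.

3

Balance the T exponent: (1)·n from τ, plus −(-1) + 2·(-2) = -3 from the rest, must sum to zero.
n − 3 = 0, so n = 3.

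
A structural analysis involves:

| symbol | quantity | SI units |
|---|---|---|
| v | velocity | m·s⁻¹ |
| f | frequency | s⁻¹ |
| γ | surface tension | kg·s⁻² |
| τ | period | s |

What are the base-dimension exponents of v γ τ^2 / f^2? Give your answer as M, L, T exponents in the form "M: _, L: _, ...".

Collect each base-dimension exponent across the product:
  M: (0) − 2·(0) + (1) + 2·(0) = 1
  L: (1) − 2·(0) + (0) + 2·(0) = 1
  T: (-1) − 2·(-1) + (-2) + 2·(1) = 1
So the dimensions are [M L T].

M: 1, L: 1, T: 1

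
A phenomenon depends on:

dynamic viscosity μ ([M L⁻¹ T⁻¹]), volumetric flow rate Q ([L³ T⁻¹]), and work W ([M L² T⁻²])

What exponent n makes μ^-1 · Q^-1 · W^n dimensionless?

Balance the M exponent: (1)·n from W, plus −(1) − (0) = -1 from the rest, must sum to zero.
n − 1 = 0, so n = 1.

1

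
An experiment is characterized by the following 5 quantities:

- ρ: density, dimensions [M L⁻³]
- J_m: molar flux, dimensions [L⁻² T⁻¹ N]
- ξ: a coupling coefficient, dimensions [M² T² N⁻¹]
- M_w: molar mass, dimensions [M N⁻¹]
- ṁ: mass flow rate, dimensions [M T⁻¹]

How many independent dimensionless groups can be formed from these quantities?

There are 5 variables and 4 base dimensions (M, L, T, N).
The dimension matrix has rank 4.
Independent dimensionless groups: 5 − 4 = 1.

1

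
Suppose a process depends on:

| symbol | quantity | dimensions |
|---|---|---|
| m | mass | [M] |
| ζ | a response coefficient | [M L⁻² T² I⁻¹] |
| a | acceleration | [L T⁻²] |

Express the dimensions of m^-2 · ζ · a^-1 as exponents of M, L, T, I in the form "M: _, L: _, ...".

Collect each base-dimension exponent across the product:
  M: −2·(1) + (1) − (0) = -1
  L: −2·(0) + (-2) − (1) = -3
  T: −2·(0) + (2) − (-2) = 4
  I: −2·(0) + (-1) − (0) = -1
So the dimensions are [M⁻¹ L⁻³ T⁴ I⁻¹].

M: -1, L: -3, T: 4, I: -1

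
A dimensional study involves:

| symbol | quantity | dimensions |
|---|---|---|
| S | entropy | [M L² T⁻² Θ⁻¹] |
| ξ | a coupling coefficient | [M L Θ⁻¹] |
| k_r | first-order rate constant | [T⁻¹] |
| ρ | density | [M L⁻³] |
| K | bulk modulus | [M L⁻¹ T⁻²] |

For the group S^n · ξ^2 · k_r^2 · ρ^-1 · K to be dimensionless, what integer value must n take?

Balance the M exponent: (1)·n from S, plus 2·(1) + 2·(0) − (1) + (1) = 2 from the rest, must sum to zero.
n + 2 = 0, so n = -2.

-2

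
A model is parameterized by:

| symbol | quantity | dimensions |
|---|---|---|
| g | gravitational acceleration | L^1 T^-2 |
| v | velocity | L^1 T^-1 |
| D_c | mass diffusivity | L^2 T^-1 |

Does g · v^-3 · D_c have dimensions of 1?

yes

Sum the exponent of each base dimension across the product:
  M: [g]_M − 3·[v]_M + [D_c]_M = (0) − 3·(0) + (0) = 0
  L: [g]_L − 3·[v]_L + [D_c]_L = (1) − 3·(1) + (2) = 0
  T: [g]_T − 3·[v]_T + [D_c]_T = (-2) − 3·(-1) + (-1) = 0
  Θ: [g]_Θ − 3·[v]_Θ + [D_c]_Θ = (0) − 3·(0) + (0) = 0
All base exponents vanish — dimensionless.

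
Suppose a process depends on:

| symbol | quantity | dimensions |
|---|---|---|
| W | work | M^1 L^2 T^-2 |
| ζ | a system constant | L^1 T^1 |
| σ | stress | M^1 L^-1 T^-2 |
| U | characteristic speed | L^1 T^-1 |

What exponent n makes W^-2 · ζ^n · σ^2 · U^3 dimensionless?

Balance the L exponent: (1)·n from ζ, plus −2·(2) + 2·(-1) + 3·(1) = -3 from the rest, must sum to zero.
n − 3 = 0, so n = 3.

3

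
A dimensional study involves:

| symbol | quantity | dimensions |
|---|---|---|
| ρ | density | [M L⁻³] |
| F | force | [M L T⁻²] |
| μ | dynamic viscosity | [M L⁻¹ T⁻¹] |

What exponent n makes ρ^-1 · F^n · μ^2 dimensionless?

-1

Balance the M exponent: (1)·n from F, plus −(1) + 2·(1) = 1 from the rest, must sum to zero.
n + 1 = 0, so n = -1.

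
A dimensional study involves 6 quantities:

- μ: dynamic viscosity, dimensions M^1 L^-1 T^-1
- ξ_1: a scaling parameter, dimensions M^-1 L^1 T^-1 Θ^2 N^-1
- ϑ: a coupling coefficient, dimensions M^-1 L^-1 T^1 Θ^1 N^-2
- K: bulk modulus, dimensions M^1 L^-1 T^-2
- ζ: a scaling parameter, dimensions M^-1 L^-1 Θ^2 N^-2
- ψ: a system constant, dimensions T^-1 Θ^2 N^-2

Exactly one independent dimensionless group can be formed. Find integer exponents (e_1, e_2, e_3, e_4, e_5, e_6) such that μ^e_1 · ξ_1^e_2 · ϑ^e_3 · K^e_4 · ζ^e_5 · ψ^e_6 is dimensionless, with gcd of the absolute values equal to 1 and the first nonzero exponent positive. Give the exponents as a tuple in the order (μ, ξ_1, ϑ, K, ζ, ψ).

M: e_1·(1) + e_2·(-1) + e_3·(-1) + e_4·(1) + e_5·(-1) + e_6·(0) = 0
L: e_1·(-1) + e_2·(1) + e_3·(-1) + e_4·(-1) + e_5·(-1) + e_6·(0) = 0
T: e_1·(-1) + e_2·(-1) + e_3·(1) + e_4·(-2) + e_5·(0) + e_6·(-1) = 0
Θ: e_1·(0) + e_2·(2) + e_3·(1) + e_4·(0) + e_5·(2) + e_6·(2) = 0
N: e_1·(0) + e_2·(-1) + e_3·(-2) + e_4·(0) + e_5·(-2) + e_6·(-2) = 0
Solving this homogeneous linear system for the smallest-integer solution (first nonzero entry positive) gives (3, 2, 2, -1, -2, -1).

(3, 2, 2, -1, -2, -1)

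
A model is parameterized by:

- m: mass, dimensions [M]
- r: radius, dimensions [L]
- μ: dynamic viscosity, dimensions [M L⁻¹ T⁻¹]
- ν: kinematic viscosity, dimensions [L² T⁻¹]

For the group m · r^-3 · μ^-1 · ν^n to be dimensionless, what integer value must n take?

Balance the L exponent: (2)·n from ν, plus (0) − 3·(1) − (-1) = -2 from the rest, must sum to zero.
2n − 2 = 0, so n = 1.

1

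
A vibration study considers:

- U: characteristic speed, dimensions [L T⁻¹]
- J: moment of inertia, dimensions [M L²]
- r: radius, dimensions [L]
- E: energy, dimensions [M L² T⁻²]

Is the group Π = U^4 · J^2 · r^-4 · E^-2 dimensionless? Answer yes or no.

Sum the exponent of each base dimension across the product:
  M: 4·[U]_M + 2·[J]_M − 4·[r]_M − 2·[E]_M = 4·(0) + 2·(1) − 4·(0) − 2·(1) = 0
  L: 4·[U]_L + 2·[J]_L − 4·[r]_L − 2·[E]_L = 4·(1) + 2·(2) − 4·(1) − 2·(2) = 0
  T: 4·[U]_T + 2·[J]_T − 4·[r]_T − 2·[E]_T = 4·(-1) + 2·(0) − 4·(0) − 2·(-2) = 0
All base exponents vanish — dimensionless.

yes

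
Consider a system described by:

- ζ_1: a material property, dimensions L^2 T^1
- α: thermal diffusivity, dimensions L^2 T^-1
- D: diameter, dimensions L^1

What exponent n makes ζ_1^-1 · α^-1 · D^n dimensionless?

Balance the L exponent: (1)·n from D, plus −(2) − (2) = -4 from the rest, must sum to zero.
n − 4 = 0, so n = 4.

4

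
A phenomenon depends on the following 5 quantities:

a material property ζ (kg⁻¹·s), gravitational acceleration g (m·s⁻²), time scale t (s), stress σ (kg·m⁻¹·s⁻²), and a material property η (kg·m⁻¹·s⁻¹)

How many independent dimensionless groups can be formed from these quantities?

There are 5 variables and 3 base dimensions (M, L, T).
The dimension matrix has rank 3.
Independent dimensionless groups: 5 − 3 = 2.

2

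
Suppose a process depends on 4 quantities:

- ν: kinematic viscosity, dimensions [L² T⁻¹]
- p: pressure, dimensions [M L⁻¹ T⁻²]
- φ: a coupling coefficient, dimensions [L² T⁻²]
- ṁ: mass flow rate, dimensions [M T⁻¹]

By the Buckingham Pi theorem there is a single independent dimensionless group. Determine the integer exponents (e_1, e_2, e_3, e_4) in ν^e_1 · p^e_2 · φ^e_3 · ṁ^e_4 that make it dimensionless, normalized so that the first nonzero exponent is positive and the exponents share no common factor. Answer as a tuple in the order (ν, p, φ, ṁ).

(4, 2, -3, -2)

M: e_1·(0) + e_2·(1) + e_3·(0) + e_4·(1) = 0
L: e_1·(2) + e_2·(-1) + e_3·(2) + e_4·(0) = 0
T: e_1·(-1) + e_2·(-2) + e_3·(-2) + e_4·(-1) = 0
Solving this homogeneous linear system for the smallest-integer solution (first nonzero entry positive) gives (4, 2, -3, -2).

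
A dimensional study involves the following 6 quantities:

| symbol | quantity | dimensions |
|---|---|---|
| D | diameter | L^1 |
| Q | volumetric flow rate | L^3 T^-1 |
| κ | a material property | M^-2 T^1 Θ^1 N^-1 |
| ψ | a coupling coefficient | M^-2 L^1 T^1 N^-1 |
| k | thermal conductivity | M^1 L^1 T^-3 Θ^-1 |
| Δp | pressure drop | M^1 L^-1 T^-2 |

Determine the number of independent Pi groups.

There are 6 variables and 5 base dimensions (M, L, T, Θ, N).
The dimension matrix has rank 5.
Independent dimensionless groups: 6 − 5 = 1.

1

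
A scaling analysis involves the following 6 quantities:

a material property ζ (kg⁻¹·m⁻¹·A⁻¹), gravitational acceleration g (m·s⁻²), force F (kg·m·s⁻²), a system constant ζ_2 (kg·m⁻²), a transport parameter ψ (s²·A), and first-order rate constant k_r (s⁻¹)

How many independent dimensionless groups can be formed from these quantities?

2

There are 6 variables and 4 base dimensions (M, L, T, I).
The dimension matrix has rank 4.
Independent dimensionless groups: 6 − 4 = 2.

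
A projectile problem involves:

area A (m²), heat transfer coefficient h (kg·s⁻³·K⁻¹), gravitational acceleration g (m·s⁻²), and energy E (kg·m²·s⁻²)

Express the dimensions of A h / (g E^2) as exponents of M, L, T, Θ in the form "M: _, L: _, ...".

M: -1, L: -3, T: 3, Θ: -1

Collect each base-dimension exponent across the product:
  M: (0) + (1) − (0) − 2·(1) = -1
  L: (2) + (0) − (1) − 2·(2) = -3
  T: (0) + (-3) − (-2) − 2·(-2) = 3
  Θ: (0) + (-1) − (0) − 2·(0) = -1
So the dimensions are [M⁻¹ L⁻³ T³ Θ⁻¹].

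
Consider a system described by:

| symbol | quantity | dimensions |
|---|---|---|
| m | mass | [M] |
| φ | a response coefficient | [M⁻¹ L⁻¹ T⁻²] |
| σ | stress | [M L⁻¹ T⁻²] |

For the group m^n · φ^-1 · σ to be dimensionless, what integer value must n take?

Balance the M exponent: (1)·n from m, plus −(-1) + (1) = 2 from the rest, must sum to zero.
n + 2 = 0, so n = -2.

-2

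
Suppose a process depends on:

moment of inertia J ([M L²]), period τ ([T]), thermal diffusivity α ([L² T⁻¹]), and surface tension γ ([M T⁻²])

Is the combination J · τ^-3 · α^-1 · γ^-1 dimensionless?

Sum the exponent of each base dimension across the product:
  M: [J]_M − 3·[τ]_M − [α]_M − [γ]_M = (1) − 3·(0) − (0) − (1) = 0
  L: [J]_L − 3·[τ]_L − [α]_L − [γ]_L = (2) − 3·(0) − (2) − (0) = 0
  T: [J]_T − 3·[τ]_T − [α]_T − [γ]_T = (0) − 3·(1) − (-1) − (-2) = 0
All base exponents vanish — dimensionless.

yes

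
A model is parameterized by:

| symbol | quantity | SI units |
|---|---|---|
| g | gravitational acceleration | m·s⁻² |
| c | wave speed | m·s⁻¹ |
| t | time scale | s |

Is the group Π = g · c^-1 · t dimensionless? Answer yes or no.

yes

Sum the exponent of each base dimension across the product:
  M: [g]_M − [c]_M + [t]_M = (0) − (0) + (0) = 0
  L: [g]_L − [c]_L + [t]_L = (1) − (1) + (0) = 0
  T: [g]_T − [c]_T + [t]_T = (-2) − (-1) + (1) = 0
  I: [g]_I − [c]_I + [t]_I = (0) − (0) + (0) = 0
All base exponents vanish — dimensionless.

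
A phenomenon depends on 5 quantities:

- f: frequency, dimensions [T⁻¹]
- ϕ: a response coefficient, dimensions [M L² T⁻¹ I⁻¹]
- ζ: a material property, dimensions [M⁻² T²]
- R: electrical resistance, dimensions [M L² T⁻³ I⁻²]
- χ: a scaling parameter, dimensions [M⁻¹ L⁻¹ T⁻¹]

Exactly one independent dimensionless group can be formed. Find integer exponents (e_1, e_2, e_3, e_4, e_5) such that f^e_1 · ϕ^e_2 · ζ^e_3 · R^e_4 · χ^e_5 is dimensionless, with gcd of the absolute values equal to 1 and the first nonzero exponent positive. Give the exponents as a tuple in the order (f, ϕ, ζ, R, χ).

(4, -4, 1, 2, -4)

M: e_1·(0) + e_2·(1) + e_3·(-2) + e_4·(1) + e_5·(-1) = 0
L: e_1·(0) + e_2·(2) + e_3·(0) + e_4·(2) + e_5·(-1) = 0
T: e_1·(-1) + e_2·(-1) + e_3·(2) + e_4·(-3) + e_5·(-1) = 0
I: e_1·(0) + e_2·(-1) + e_3·(0) + e_4·(-2) + e_5·(0) = 0
Solving this homogeneous linear system for the smallest-integer solution (first nonzero entry positive) gives (4, -4, 1, 2, -4).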